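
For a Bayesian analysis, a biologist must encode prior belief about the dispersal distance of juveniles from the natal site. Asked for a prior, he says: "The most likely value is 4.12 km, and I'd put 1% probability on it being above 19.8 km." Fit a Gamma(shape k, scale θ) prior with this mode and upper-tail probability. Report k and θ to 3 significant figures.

Gamma(k,θ) with k>1 has mode (k−1)θ, so θ = 4.12/(k−1).
Need P(X < 19.8) = 0.99 with θ tied to k this way. Start at k = 2, θ = 4.12: P(X<19.8) ≈ 0.952.
Too low — raise k to concentrate. Iterating converges to k ≈ 2.61.
Then θ = 4.12/(2.61−1) ≈ 2.56.

k ≈ 2.61, θ ≈ 2.56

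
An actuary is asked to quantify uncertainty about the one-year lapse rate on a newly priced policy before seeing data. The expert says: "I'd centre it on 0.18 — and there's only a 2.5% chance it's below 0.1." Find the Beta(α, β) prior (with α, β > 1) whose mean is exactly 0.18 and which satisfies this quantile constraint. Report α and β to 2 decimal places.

With mean 0.18 fixed, write α = 0.18s, β = 0.82s where s = α+β.
Need P(θ < 0.1) = 0.025 under Beta(0.18s, 0.82s). Normal approximation: (q−m)/√(m(1−m)/s) ≈ z_{0.025} = -1.96, so s ≈ 0.18·0.82·(-1.96)²/(0.1−0.18)² = 88.6.
At s = 88.6: P(θ<0.1) ≈ 0.013. Adjusting to match 0.025 gives s ≈ 70.30.
So α = 0.18·70.30 ≈ 12.65, β = 0.82·70.30 ≈ 57.65.

α ≈ 12.65, β ≈ 57.65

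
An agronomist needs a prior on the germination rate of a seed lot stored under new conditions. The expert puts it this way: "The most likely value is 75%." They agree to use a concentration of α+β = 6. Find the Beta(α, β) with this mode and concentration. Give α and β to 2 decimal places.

For α,β > 1 the Beta mode is (α−1)/(α+β−2). With α+β = 6, the mode is (α−1)/4.
Set (α−1)/4 = 0.75 → α = 1 + 0.75·4 = 4.00.
β = 6 − α = 2.00.

α = 4.00, β = 2.00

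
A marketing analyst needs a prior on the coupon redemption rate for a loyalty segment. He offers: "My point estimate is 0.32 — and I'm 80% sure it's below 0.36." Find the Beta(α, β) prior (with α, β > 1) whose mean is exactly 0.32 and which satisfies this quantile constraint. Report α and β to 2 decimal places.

α ≈ 30.25, β ≈ 64.28

With mean 0.32 fixed, write α = 0.32s, β = 0.68s where s = α+β.
Need P(θ < 0.36) = 0.8 under Beta(0.32s, 0.68s). Normal approximation: (q−m)/√(m(1−m)/s) ≈ z_{0.8} = 0.842, so s ≈ 0.32·0.68·(0.842)²/(0.36−0.32)² = 96.3.
At s = 96.3: P(θ<0.36) ≈ 0.802. Adjusting to match 0.8 gives s ≈ 94.53.
So α = 0.32·94.53 ≈ 30.25, β = 0.68·94.53 ≈ 64.28.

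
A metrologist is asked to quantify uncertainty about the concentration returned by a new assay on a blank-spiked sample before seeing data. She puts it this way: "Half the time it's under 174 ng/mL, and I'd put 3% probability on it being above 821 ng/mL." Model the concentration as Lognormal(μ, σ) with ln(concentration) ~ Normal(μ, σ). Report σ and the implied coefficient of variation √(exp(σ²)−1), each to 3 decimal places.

σ ≈ 0.825, CV ≈ 0.987

If T ~ Lognormal(μ,σ) then ln T ~ Normal(μ,σ), so the p-quantile of ln T is μ + z_p·σ.
ln(174) = 5.159 and ln(821) = 6.711; z_{0.5} = 0, z_{0.97} = 1.881.
σ = (6.711 − 5.159)/(1.881 − (0)) = 0.825.
μ = 5.159 − (0)·0.825 = 5.159.
CV = √(exp(σ²)−1) = √(exp(0.6805)−1) = 0.987.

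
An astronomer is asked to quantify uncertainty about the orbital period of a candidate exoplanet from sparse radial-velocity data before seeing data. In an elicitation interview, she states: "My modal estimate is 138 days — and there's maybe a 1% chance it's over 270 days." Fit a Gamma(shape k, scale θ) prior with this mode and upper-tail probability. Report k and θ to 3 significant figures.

k ≈ 11.9, θ ≈ 12.6

Gamma(k,θ) with k>1 has mode (k−1)θ, so θ = 138/(k−1).
Need P(X < 270) = 0.99 with θ tied to k this way. Start at k = 2, θ = 138: P(X<270) ≈ 0.582.
Too low — raise k to concentrate. Iterating converges to k ≈ 11.9.
Then θ = 138/(11.9−1) ≈ 12.6.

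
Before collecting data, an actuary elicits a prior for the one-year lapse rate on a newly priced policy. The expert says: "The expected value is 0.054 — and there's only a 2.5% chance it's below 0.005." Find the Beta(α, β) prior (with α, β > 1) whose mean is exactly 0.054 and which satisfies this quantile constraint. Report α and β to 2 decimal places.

α ≈ 1.67, β ≈ 29.24

With mean 0.054 fixed, write α = 0.054s, β = 0.946s where s = α+β.
Need P(θ < 0.005) = 0.025 under Beta(0.054s, 0.946s). Normal approximation: (q−m)/√(m(1−m)/s) ≈ z_{0.025} = -1.96, so s ≈ 0.054·0.946·(-1.96)²/(0.005−0.054)² = 81.7.
At s = 81.7: P(θ<0.005) ≈ 0.000. Adjusting to match 0.025 gives s ≈ 30.91.
So α = 0.054·30.91 ≈ 1.67, β = 0.946·30.91 ≈ 29.24.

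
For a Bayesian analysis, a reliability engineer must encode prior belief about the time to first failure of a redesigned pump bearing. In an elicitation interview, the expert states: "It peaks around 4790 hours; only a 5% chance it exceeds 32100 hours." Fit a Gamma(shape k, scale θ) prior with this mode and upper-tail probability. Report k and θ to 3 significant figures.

Gamma(k,θ) with k>1 has mode (k−1)θ, so θ = 4790/(k−1).
Need P(X < 32100) = 0.95 with θ tied to k this way. Start at k = 2, θ = 4790: P(X<32100) ≈ 0.991.
Too high — lower k to spread out. Iterating converges to k ≈ 1.61.
Then θ = 4790/(1.61−1) ≈ 7830.

k ≈ 1.61, θ ≈ 7830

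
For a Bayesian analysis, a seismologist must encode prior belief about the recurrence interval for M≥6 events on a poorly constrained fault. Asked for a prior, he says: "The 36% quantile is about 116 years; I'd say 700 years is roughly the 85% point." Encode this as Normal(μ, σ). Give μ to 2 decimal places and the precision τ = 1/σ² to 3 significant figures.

μ = 266.08, τ = 5.7e-06

For Normal(μ,σ), the p-quantile is μ + z_p·σ. Here z_{0.36} = -0.3585, z_{0.85} = 1.036.
So 116 = μ − 0.3585σ and 700 = μ + 1.036σ.
Subtracting: σ = (700 − 116)/(1.036 − (-0.3585)) = 418.67.
Then μ = 116 − (-0.3585)·418.67 = 266.08.
Precision τ = 1/σ² = 1/418.7² = 5.7e-06.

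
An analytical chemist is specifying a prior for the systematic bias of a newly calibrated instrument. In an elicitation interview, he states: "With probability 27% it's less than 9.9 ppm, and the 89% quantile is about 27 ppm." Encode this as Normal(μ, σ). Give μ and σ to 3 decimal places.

μ = 15.597, σ = 9.297

For Normal(μ,σ), the p-quantile is μ + z_p·σ. Here z_{0.27} = -0.6128, z_{0.89} = 1.227.
So 9.9 = μ − 0.6128σ and 27 = μ + 1.227σ.
Subtracting: σ = (27 − 9.9)/(1.227 − (-0.6128)) = 9.297.
Then μ = 9.9 − (-0.6128)·9.297 = 15.597.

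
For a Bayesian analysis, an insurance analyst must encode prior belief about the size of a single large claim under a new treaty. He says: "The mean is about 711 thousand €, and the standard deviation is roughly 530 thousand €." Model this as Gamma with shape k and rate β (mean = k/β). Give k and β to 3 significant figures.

For Gamma(k, rate β): mean = k/β, variance = k/β², so CV = 1/√k.
CV = SD/mean = 530/711 = 0.7454, hence k = 1/CV² = 1.8.
Then β = k/mean = 1.8/711 = 0.00253.

k ≈ 1.8, β ≈ 0.00253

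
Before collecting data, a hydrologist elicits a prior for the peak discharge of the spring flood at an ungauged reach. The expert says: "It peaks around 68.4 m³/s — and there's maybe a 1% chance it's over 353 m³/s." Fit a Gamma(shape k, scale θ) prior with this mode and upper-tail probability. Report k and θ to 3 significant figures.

Gamma(k,θ) with k>1 has mode (k−1)θ, so θ = 68.4/(k−1).
Need P(X < 353) = 0.99 with θ tied to k this way. Start at k = 2, θ = 68.4: P(X<353) ≈ 0.965.
Too low — raise k to concentrate. Iterating converges to k ≈ 2.44.
Then θ = 68.4/(2.44−1) ≈ 47.4.

k ≈ 2.44, θ ≈ 47.4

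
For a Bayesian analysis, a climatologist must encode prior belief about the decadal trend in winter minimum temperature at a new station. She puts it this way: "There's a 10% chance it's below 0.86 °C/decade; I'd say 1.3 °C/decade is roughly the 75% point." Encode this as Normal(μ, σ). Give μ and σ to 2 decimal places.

The p-quantile of Normal(μ,σ) is μ + z_p·σ, with z_{0.1} = -1.282 and z_{0.75} = 0.6745.
Eliminate σ: μ = (z₂·x₁ − z₁·x₂)/(z₂ − z₁) = (0.6745·0.86 − (-1.282)·1.3)/1.956 = 1.15.
Then σ = (x₂ − x₁)/(z₂ − z₁) = (1.3 − 0.86)/1.956 = 0.22.

μ = 1.15, σ = 0.22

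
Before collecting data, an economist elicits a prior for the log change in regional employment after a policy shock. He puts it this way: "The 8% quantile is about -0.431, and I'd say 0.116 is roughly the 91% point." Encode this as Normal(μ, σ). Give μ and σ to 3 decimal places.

μ = -0.151, σ = 0.199

For Normal(μ,σ), the p-quantile is μ + z_p·σ. Here z_{0.08} = -1.405, z_{0.91} = 1.341.
So -0.431 = μ − 1.405σ and 0.116 = μ + 1.341σ.
Subtracting: σ = (0.116 − -0.431)/(1.341 − (-1.405)) = 0.199.
Then μ = -0.431 − (-1.405)·0.199 = -0.151.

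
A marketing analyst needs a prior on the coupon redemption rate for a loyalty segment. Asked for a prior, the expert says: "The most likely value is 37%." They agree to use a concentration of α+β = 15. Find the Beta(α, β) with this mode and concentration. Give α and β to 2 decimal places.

For α,β > 1 the Beta mode is (α−1)/(α+β−2). With α+β = 15, the mode is (α−1)/13.
Set (α−1)/13 = 0.37 → α = 1 + 0.37·13 = 5.81.
β = 15 − α = 9.19.

α = 5.81, β = 9.19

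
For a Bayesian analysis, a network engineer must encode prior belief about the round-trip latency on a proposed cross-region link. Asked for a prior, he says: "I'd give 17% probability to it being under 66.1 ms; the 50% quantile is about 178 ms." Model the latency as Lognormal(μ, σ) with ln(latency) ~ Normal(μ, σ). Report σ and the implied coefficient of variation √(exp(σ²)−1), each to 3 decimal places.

σ ≈ 1.038, CV ≈ 1.392

If T ~ Lognormal(μ,σ) then ln T ~ Normal(μ,σ), so the p-quantile of ln T is μ + z_p·σ.
ln(66.1) = 4.191 and ln(178) = 5.182; z_{0.17} = -0.9542, z_{0.5} = 0.
σ = (5.182 − 4.191)/(0 − (-0.9542)) = 1.038.
μ = 4.191 − (-0.9542)·1.038 = 5.182.
CV = √(exp(σ²)−1) = √(exp(1.0779)−1) = 1.392.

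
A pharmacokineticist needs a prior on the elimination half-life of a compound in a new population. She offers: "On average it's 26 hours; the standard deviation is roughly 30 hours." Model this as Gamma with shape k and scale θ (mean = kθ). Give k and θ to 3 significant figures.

For Gamma(k, scale θ): mean = kθ, variance = kθ², so CV = 1/√k.
CV = SD/mean = 30/26 = 1.154, hence k = 1/CV² = 0.751.
Then θ = mean/k = 26/0.751 = 34.6.

k ≈ 0.751, θ ≈ 34.6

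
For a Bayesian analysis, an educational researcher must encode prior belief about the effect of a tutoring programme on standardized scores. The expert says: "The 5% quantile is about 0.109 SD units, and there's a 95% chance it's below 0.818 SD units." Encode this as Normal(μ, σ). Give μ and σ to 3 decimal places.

For Normal(μ,σ), the p-quantile is μ + z_p·σ. Here z_{0.05} = -1.645, z_{0.95} = 1.645.
So 0.109 = μ − 1.645σ and 0.818 = μ + 1.645σ.
Subtracting: σ = (0.818 − 0.109)/(1.645 − (-1.645)) = 0.216.
Then μ = 0.109 − (-1.645)·0.216 = 0.464.

μ = 0.464, σ = 0.216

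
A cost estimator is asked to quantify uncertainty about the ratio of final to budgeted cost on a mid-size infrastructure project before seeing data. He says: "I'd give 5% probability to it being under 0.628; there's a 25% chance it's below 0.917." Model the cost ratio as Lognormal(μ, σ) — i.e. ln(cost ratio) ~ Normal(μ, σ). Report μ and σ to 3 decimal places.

μ ≈ 0.176, σ ≈ 0.390

If T ~ Lognormal(μ,σ) then ln T ~ Normal(μ,σ), so the p-quantile of ln T is μ + z_p·σ.
ln(0.628) = -0.4652 and ln(0.917) = -0.08665; z_{0.05} = -1.645, z_{0.25} = -0.6745.
σ = (-0.08665 − -0.4652)/(-0.6745 − (-1.645)) = 0.390.
μ = -0.4652 − (-1.645)·0.390 = 0.176.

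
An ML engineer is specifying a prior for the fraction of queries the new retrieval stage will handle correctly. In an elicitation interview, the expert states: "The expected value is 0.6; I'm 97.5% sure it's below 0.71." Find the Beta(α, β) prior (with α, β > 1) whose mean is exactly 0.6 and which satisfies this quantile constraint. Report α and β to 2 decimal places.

α ≈ 42.70, β ≈ 28.47

With mean 0.6 fixed, write α = 0.6s, β = 0.4s where s = α+β.
Need P(θ < 0.71) = 0.975 under Beta(0.6s, 0.4s). Normal approximation: (q−m)/√(m(1−m)/s) ≈ z_{0.975} = 1.96, so s ≈ 0.6·0.4·(1.96)²/(0.71−0.6)² = 76.2.
At s = 76.2: P(θ<0.71) ≈ 0.979. Adjusting to match 0.975 gives s ≈ 71.16.
So α = 0.6·71.16 ≈ 42.70, β = 0.4·71.16 ≈ 28.47.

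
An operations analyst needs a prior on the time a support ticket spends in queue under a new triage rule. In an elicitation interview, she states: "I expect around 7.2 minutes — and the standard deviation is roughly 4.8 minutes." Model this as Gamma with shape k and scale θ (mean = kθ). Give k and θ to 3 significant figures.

k ≈ 2.25, θ ≈ 3.2

For Gamma(k, scale θ): mean = kθ, variance = kθ², so CV = 1/√k.
CV = SD/mean = 4.8/7.2 = 0.6667, hence k = 1/CV² = 2.25.
Then θ = mean/k = 7.2/2.25 = 3.2.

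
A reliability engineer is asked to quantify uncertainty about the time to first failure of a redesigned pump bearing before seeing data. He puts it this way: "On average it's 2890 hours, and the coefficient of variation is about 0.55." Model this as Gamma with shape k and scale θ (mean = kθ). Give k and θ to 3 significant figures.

For Gamma(k, scale θ): mean = kθ, variance = kθ², so CV = 1/√k.
CV = 0.55, hence k = 1/CV² = 3.31.
Then θ = mean/k = 2890/3.31 = 874.

k ≈ 3.31, θ ≈ 874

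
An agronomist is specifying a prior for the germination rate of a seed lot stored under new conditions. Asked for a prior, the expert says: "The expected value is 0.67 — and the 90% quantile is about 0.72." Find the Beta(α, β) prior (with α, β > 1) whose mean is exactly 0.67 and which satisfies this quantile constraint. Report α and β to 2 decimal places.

α ≈ 95.01, β ≈ 46.80

With mean 0.67 fixed, write α = 0.67s, β = 0.33s where s = α+β.
Need P(θ < 0.72) = 0.9 under Beta(0.67s, 0.33s). Normal approximation: (q−m)/√(m(1−m)/s) ≈ z_{0.9} = 1.28, so s ≈ 0.67·0.33·(1.28)²/(0.72−0.67)² = 145.3.
At s = 145.3: P(θ<0.72) ≈ 0.903. Adjusting to match 0.9 gives s ≈ 141.80.
So α = 0.67·141.80 ≈ 95.01, β = 0.33·141.80 ≈ 46.80.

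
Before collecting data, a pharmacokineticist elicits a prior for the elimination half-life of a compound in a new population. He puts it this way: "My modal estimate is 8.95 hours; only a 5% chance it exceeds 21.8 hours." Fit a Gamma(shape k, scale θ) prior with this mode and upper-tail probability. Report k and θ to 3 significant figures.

k ≈ 4.44, θ ≈ 2.6

Gamma(k,θ) with k>1 has mode (k−1)θ, so θ = 8.95/(k−1).
Need P(X < 21.8) = 0.95 with θ tied to k this way. Start at k = 2, θ = 8.95: P(X<21.8) ≈ 0.699.
Too low — raise k to concentrate. Iterating converges to k ≈ 4.44.
Then θ = 8.95/(4.44−1) ≈ 2.6.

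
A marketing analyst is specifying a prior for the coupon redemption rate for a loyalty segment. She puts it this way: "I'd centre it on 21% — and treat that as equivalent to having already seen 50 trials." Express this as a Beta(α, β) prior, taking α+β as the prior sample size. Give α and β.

α = 10.5, β = 39.5

Under the effective-sample-size interpretation, Beta(α, β) has prior mean α/(α+β) and prior sample size α+β.
So α+β = 50 and α/(α+β) = 0.21, giving α = 0.21·50 = 10.5 and β = 50 − 10.5 = 39.5.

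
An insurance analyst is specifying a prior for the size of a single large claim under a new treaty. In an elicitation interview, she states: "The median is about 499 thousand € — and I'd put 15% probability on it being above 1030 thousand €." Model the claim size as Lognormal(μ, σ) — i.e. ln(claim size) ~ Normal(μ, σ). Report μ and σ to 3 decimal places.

μ ≈ 6.213, σ ≈ 0.699

If T ~ Lognormal(μ,σ) then ln T ~ Normal(μ,σ), so the p-quantile of ln T is μ + z_p·σ.
ln(499) = 6.213 and ln(1030) = 6.937; z_{0.5} = 0, z_{0.85} = 1.036.
σ = (6.937 − 6.213)/(1.036 − (0)) = 0.699.
μ = 6.213 − (0)·0.699 = 6.213.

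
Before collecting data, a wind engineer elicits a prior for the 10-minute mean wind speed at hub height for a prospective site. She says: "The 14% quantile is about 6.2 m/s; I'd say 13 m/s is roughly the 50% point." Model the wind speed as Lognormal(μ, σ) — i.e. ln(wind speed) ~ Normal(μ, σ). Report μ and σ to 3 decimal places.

If T ~ Lognormal(μ,σ) then ln T ~ Normal(μ,σ), so the p-quantile of ln T is μ + z_p·σ.
ln(6.2) = 1.825 and ln(13) = 2.565; z_{0.14} = -1.08, z_{0.5} = 0.
σ = (2.565 − 1.825)/(0 − (-1.08)) = 0.685.
μ = 1.825 − (-1.08)·0.685 = 2.565.

μ ≈ 2.565, σ ≈ 0.685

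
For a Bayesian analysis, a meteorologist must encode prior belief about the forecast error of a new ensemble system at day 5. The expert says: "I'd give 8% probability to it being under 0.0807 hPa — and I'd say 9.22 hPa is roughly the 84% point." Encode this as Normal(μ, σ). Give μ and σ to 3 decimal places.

The p-quantile of Normal(μ,σ) is μ + z_p·σ, with z_{0.08} = -1.405 and z_{0.84} = 0.9945.
Eliminate σ: μ = (z₂·x₁ − z₁·x₂)/(z₂ − z₁) = (0.9945·0.0807 − (-1.405)·9.22)/2.4 = 5.432.
Then σ = (x₂ − x₁)/(z₂ − z₁) = (9.22 − 0.0807)/2.4 = 3.809.

μ = 5.432, σ = 3.809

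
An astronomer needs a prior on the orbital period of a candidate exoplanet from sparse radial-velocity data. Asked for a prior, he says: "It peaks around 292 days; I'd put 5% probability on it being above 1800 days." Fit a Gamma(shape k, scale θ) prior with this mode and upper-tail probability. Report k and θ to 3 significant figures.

k ≈ 1.69, θ ≈ 426

Gamma(k,θ) with k>1 has mode (k−1)θ, so θ = 292/(k−1).
Need P(X < 1800) = 0.95 with θ tied to k this way. Start at k = 2, θ = 292: P(X<1800) ≈ 0.985.
Too high — lower k to spread out. Iterating converges to k ≈ 1.69.
Then θ = 292/(1.69−1) ≈ 426.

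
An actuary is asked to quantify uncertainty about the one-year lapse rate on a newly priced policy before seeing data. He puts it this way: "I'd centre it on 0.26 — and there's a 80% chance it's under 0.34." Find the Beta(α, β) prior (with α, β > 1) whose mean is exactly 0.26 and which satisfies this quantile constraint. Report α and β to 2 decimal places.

α ≈ 5.17, β ≈ 14.71

With mean 0.26 fixed, write α = 0.26s, β = 0.74s where s = α+β.
Need P(θ < 0.34) = 0.8 under Beta(0.26s, 0.74s). Normal approximation: (q−m)/√(m(1−m)/s) ≈ z_{0.8} = 0.842, so s ≈ 0.26·0.74·(0.842)²/(0.34−0.26)² = 21.3.
At s = 21.3: P(θ<0.34) ≈ 0.807. Adjusting to match 0.8 gives s ≈ 19.88.
So α = 0.26·19.88 ≈ 5.17, β = 0.74·19.88 ≈ 14.71.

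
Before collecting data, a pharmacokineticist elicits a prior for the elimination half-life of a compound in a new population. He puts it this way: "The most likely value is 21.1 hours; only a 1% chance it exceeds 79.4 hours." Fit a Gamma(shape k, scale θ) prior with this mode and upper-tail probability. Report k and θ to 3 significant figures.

Gamma(k,θ) with k>1 has mode (k−1)θ, so θ = 21.1/(k−1).
Need P(X < 79.4) = 0.99 with θ tied to k this way. Start at k = 2, θ = 21.1: P(X<79.4) ≈ 0.889.
Too low — raise k to concentrate. Iterating converges to k ≈ 3.42.
Then θ = 21.1/(3.42−1) ≈ 8.72.

k ≈ 3.42, θ ≈ 8.72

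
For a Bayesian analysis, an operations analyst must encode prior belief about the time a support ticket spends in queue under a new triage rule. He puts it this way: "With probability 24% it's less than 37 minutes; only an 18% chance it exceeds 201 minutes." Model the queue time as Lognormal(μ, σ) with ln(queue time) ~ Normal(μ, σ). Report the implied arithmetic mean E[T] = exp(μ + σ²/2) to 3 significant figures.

If T ~ Lognormal(μ,σ) then ln T ~ Normal(μ,σ), so the p-quantile of ln T is μ + z_p·σ.
ln(37) = 3.611 and ln(201) = 5.303; z_{0.24} = -0.7063, z_{0.82} = 0.9154.
σ = (5.303 − 3.611)/(0.9154 − (-0.7063)) = 1.044.
μ = 3.611 − (-0.7063)·1.044 = 4.348.
E[T] = exp(μ + σ²/2) = exp(4.348 + 0.5446) = 133 minutes.

E[T] ≈ 133 minutes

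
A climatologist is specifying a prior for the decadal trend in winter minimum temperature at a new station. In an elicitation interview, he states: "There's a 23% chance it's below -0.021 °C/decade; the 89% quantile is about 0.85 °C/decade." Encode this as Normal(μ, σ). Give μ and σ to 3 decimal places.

μ = 0.306, σ = 0.443

The p-quantile of Normal(μ,σ) is μ + z_p·σ, with z_{0.23} = -0.7388 and z_{0.89} = 1.227.
Eliminate σ: μ = (z₂·x₁ − z₁·x₂)/(z₂ − z₁) = (1.227·-0.021 − (-0.7388)·0.85)/1.965 = 0.306.
Then σ = (x₂ − x₁)/(z₂ − z₁) = (0.85 − -0.021)/1.965 = 0.443.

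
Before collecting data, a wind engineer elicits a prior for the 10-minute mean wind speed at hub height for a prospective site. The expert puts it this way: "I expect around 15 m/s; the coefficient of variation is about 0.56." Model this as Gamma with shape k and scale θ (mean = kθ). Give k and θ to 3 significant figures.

k ≈ 3.19, θ ≈ 4.7

For Gamma(k, scale θ): mean = kθ, variance = kθ², so CV = 1/√k.
CV = 0.56, hence k = 1/CV² = 3.19.
Then θ = mean/k = 15/3.19 = 4.7.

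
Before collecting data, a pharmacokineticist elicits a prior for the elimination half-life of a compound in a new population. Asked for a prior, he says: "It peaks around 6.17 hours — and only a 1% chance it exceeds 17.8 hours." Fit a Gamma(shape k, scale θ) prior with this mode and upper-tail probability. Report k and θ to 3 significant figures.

Gamma(k,θ) with k>1 has mode (k−1)θ, so θ = 6.17/(k−1).
Need P(X < 17.8) = 0.99 with θ tied to k this way. Start at k = 2, θ = 6.17: P(X<17.8) ≈ 0.783.
Too low — raise k to concentrate. Iterating converges to k ≈ 5.05.
Then θ = 6.17/(5.05−1) ≈ 1.52.

k ≈ 5.05, θ ≈ 1.52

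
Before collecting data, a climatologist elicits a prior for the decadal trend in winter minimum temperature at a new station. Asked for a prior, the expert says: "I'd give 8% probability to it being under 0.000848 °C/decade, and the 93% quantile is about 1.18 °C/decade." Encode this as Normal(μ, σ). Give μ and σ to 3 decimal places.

For Normal(μ,σ), the p-quantile is μ + z_p·σ. Here z_{0.08} = -1.405, z_{0.93} = 1.476.
So 0.000848 = μ − 1.405σ and 1.18 = μ + 1.476σ.
Subtracting: σ = (1.18 − 0.000848)/(1.476 − (-1.405)) = 0.409.
Then μ = 0.000848 − (-1.405)·0.409 = 0.576.

μ = 0.576, σ = 0.409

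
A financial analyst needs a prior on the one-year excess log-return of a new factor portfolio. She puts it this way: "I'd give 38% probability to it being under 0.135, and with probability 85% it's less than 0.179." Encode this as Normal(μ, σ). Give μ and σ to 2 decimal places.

μ = 0.15, σ = 0.03

The p-quantile of Normal(μ,σ) is μ + z_p·σ, with z_{0.38} = -0.3055 and z_{0.85} = 1.036.
Eliminate σ: μ = (z₂·x₁ − z₁·x₂)/(z₂ − z₁) = (1.036·0.135 − (-0.3055)·0.179)/1.342 = 0.15.
Then σ = (x₂ − x₁)/(z₂ − z₁) = (0.179 − 0.135)/1.342 = 0.03.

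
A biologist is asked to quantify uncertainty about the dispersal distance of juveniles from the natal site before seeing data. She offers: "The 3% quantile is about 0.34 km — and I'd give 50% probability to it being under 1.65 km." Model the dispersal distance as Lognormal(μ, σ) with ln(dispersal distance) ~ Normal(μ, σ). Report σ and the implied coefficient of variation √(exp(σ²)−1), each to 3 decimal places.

If T ~ Lognormal(μ,σ) then ln T ~ Normal(μ,σ), so the p-quantile of ln T is μ + z_p·σ.
ln(0.34) = -1.079 and ln(1.65) = 0.5008; z_{0.03} = -1.881, z_{0.5} = 0.
σ = (0.5008 − -1.079)/(0 − (-1.881)) = 0.840.
μ = -1.079 − (-1.881)·0.840 = 0.501.
CV = √(exp(σ²)−1) = √(exp(0.7053)−1) = 1.012.

σ ≈ 0.840, CV ≈ 1.012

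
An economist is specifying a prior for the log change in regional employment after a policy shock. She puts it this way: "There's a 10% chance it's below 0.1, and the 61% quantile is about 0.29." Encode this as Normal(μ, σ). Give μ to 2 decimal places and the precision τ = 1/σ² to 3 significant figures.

The p-quantile of Normal(μ,σ) is μ + z_p·σ, with z_{0.1} = -1.282 and z_{0.61} = 0.2793.
Eliminate σ: μ = (z₂·x₁ − z₁·x₂)/(z₂ − z₁) = (0.2793·0.1 − (-1.282)·0.29)/1.561 = 0.26.
Then σ = (x₂ − x₁)/(z₂ − z₁) = (0.29 − 0.1)/1.561 = 0.12.
Precision τ = 1/σ² = 1/0.1217² = 67.5.

μ = 0.26, τ = 67.5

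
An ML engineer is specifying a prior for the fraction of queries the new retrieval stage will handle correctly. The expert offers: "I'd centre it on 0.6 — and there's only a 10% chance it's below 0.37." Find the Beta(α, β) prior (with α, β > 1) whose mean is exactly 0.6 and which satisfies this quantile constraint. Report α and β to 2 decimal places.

α ≈ 4.49, β ≈ 2.99

With mean 0.6 fixed, write α = 0.6s, β = 0.4s where s = α+β.
Need P(θ < 0.37) = 0.1 under Beta(0.6s, 0.4s). Normal approximation: (q−m)/√(m(1−m)/s) ≈ z_{0.1} = -1.28, so s ≈ 0.6·0.4·(-1.28)²/(0.37−0.6)² = 7.5.
At s = 7.5: P(θ<0.37) ≈ 0.100. Adjusting to match 0.1 gives s ≈ 7.48.
So α = 0.6·7.48 ≈ 4.49, β = 0.4·7.48 ≈ 2.99.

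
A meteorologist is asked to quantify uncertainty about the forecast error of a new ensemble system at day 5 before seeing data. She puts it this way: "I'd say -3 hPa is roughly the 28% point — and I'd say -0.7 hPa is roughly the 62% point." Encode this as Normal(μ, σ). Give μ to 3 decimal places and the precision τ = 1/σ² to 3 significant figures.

For Normal(μ,σ), the p-quantile is μ + z_p·σ. Here z_{0.28} = -0.5828, z_{0.62} = 0.3055.
So -3 = μ − 0.5828σ and -0.7 = μ + 0.3055σ.
Subtracting: σ = (-0.7 − -3)/(0.3055 − (-0.5828)) = 2.589.
Then μ = -3 − (-0.5828)·2.589 = -1.491.
Precision τ = 1/σ² = 1/2.589² = 0.149.

μ = -1.491, τ = 0.149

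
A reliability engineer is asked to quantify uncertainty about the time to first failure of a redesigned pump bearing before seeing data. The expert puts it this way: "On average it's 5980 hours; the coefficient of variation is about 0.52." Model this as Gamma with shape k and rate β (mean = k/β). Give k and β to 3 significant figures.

k ≈ 3.7, β ≈ 0.000618

For Gamma(k, rate β): mean = k/β, variance = k/β², so CV = 1/√k.
CV = 0.52, hence k = 1/CV² = 3.7.
Then β = k/mean = 3.7/5980 = 0.000618.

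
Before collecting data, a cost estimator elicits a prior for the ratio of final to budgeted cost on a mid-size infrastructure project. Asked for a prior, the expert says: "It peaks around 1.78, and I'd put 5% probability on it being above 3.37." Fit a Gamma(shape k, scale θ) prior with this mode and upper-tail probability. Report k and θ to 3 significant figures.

Gamma(k,θ) with k>1 has mode (k−1)θ, so θ = 1.78/(k−1).
Need P(X < 3.37) = 0.95 with θ tied to k this way. Start at k = 2, θ = 1.78: P(X<3.37) ≈ 0.564.
Too low — raise k to concentrate. Iterating converges to k ≈ 7.82.
Then θ = 1.78/(7.82−1) ≈ 0.261.

k ≈ 7.82, θ ≈ 0.261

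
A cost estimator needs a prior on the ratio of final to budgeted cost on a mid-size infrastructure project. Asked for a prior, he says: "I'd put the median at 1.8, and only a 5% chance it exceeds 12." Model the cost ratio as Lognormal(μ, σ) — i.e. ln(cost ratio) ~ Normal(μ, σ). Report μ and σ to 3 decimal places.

μ ≈ 0.588, σ ≈ 1.153

If T ~ Lognormal(μ,σ) then ln T ~ Normal(μ,σ), so the p-quantile of ln T is μ + z_p·σ.
ln(1.8) = 0.5878 and ln(12) = 2.485; z_{0.5} = 0, z_{0.95} = 1.645.
σ = (2.485 − 0.5878)/(1.645 − (0)) = 1.153.
μ = 0.5878 − (0)·1.153 = 0.588.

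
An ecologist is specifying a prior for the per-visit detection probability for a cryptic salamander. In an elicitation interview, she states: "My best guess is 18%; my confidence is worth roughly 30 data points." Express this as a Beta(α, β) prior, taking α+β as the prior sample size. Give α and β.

Under the effective-sample-size interpretation, Beta(α, β) has prior mean α/(α+β) and prior sample size α+β.
So α+β = 30 and α/(α+β) = 0.18, giving α = 0.18·30 = 5.4 and β = 30 − 5.4 = 24.6.

α = 5.4, β = 24.6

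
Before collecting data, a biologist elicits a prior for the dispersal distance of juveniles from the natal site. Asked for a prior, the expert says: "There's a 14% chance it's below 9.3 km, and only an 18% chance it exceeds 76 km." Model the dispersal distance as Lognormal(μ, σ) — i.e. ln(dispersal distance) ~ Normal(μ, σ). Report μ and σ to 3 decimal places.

If T ~ Lognormal(μ,σ) then ln T ~ Normal(μ,σ), so the p-quantile of ln T is μ + z_p·σ.
ln(9.3) = 2.23 and ln(76) = 4.331; z_{0.14} = -1.08, z_{0.82} = 0.9154.
σ = (4.331 − 2.23)/(0.9154 − (-1.08)) = 1.053.
μ = 2.23 − (-1.08)·1.053 = 3.367.

μ ≈ 3.367, σ ≈ 1.053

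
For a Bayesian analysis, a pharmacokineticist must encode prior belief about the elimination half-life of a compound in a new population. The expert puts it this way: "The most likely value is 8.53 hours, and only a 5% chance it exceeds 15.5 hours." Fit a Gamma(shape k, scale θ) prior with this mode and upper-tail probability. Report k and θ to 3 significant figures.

Gamma(k,θ) with k>1 has mode (k−1)θ, so θ = 8.53/(k−1).
Need P(X < 15.5) = 0.95 with θ tied to k this way. Start at k = 2, θ = 8.53: P(X<15.5) ≈ 0.542.
Too low — raise k to concentrate. Iterating converges to k ≈ 8.81.
Then θ = 8.53/(8.81−1) ≈ 1.09.

k ≈ 8.81, θ ≈ 1.09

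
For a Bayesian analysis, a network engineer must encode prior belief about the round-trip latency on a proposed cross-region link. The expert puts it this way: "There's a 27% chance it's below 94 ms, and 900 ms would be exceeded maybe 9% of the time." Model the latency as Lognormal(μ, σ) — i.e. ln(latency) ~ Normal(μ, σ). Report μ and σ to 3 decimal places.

If T ~ Lognormal(μ,σ) then ln T ~ Normal(μ,σ), so the p-quantile of ln T is μ + z_p·σ.
ln(94) = 4.543 and ln(900) = 6.802; z_{0.27} = -0.6128, z_{0.91} = 1.341.
σ = (6.802 − 4.543)/(1.341 − (-0.6128)) = 1.156.
μ = 4.543 − (-0.6128)·1.156 = 5.252.

μ ≈ 5.252, σ ≈ 1.156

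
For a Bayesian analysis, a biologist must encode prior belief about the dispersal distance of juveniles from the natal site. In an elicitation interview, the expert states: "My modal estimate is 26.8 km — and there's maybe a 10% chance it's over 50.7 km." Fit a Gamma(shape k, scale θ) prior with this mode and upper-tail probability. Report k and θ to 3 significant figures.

Gamma(k,θ) with k>1 has mode (k−1)θ, so θ = 26.8/(k−1).
Need P(X < 50.7) = 0.9 with θ tied to k this way. Start at k = 2, θ = 26.8: P(X<50.7) ≈ 0.564.
Too low — raise k to concentrate. Iterating converges to k ≈ 5.7.
Then θ = 26.8/(5.7−1) ≈ 5.7.

k ≈ 5.7, θ ≈ 5.7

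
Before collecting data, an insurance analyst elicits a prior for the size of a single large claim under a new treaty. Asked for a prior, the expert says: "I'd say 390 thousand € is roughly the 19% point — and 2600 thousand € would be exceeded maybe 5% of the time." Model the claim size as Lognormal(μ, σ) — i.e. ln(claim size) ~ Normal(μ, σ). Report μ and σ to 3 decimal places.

If T ~ Lognormal(μ,σ) then ln T ~ Normal(μ,σ), so the p-quantile of ln T is μ + z_p·σ.
ln(390) = 5.966 and ln(2600) = 7.863; z_{0.19} = -0.8779, z_{0.95} = 1.645.
σ = (7.863 − 5.966)/(1.645 − (-0.8779)) = 0.752.
μ = 5.966 − (-0.8779)·0.752 = 6.626.

μ ≈ 6.626, σ ≈ 0.752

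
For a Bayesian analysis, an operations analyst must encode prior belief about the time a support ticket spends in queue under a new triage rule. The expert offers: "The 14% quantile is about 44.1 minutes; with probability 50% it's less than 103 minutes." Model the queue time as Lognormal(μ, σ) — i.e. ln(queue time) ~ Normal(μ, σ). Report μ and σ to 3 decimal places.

If T ~ Lognormal(μ,σ) then ln T ~ Normal(μ,σ), so the p-quantile of ln T is μ + z_p·σ.
ln(44.1) = 3.786 and ln(103) = 4.635; z_{0.14} = -1.08, z_{0.5} = 0.
σ = (4.635 − 3.786)/(0 − (-1.08)) = 0.785.
μ = 3.786 − (-1.08)·0.785 = 4.635.

μ ≈ 4.635, σ ≈ 0.785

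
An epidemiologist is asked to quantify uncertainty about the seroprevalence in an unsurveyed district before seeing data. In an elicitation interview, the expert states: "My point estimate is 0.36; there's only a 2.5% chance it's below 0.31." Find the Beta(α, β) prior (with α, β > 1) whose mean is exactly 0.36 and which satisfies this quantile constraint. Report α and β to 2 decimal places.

With mean 0.36 fixed, write α = 0.36s, β = 0.64s where s = α+β.
Need P(θ < 0.31) = 0.025 under Beta(0.36s, 0.64s). Normal approximation: (q−m)/√(m(1−m)/s) ≈ z_{0.025} = -1.96, so s ≈ 0.36·0.64·(-1.96)²/(0.31−0.36)² = 354.0.
At s = 354.0: P(θ<0.31) ≈ 0.023. Adjusting to match 0.025 gives s ≈ 341.81.
So α = 0.36·341.81 ≈ 123.05, β = 0.64·341.81 ≈ 218.76.

α ≈ 123.05, β ≈ 218.76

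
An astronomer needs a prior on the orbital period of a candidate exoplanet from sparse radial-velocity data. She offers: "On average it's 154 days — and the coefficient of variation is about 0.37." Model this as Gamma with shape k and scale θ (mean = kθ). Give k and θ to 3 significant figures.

k ≈ 7.3, θ ≈ 21.1

For Gamma(k, scale θ): mean = kθ, variance = kθ², so CV = 1/√k.
CV = 0.37, hence k = 1/CV² = 7.3.
Then θ = mean/k = 154/7.3 = 21.1.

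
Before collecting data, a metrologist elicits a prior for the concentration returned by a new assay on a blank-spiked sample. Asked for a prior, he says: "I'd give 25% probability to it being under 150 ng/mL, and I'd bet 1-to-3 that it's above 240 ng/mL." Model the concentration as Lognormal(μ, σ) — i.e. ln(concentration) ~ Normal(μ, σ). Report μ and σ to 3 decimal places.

μ ≈ 5.246, σ ≈ 0.348

If T ~ Lognormal(μ,σ) then ln T ~ Normal(μ,σ), so the p-quantile of ln T is μ + z_p·σ.
ln(150) = 5.011 and ln(240) = 5.481; z_{0.25} = -0.6745, z_{0.75} = 0.6745.
σ = (5.481 − 5.011)/(0.6745 − (-0.6745)) = 0.348.
μ = 5.011 − (-0.6745)·0.348 = 5.246.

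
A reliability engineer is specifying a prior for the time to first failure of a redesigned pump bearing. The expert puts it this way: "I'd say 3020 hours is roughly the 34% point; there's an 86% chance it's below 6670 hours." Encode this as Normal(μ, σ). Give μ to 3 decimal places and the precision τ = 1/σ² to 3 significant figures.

The p-quantile of Normal(μ,σ) is μ + z_p·σ, with z_{0.34} = -0.4125 and z_{0.86} = 1.08.
Eliminate σ: μ = (z₂·x₁ − z₁·x₂)/(z₂ − z₁) = (1.08·3020 − (-0.4125)·6670)/1.493 = 4028.513.
Then σ = (x₂ − x₁)/(z₂ − z₁) = (6670 − 3020)/1.493 = 2445.098.
Precision τ = 1/σ² = 1/2445² = 1.67e-07.

μ = 4028.513, τ = 1.67e-07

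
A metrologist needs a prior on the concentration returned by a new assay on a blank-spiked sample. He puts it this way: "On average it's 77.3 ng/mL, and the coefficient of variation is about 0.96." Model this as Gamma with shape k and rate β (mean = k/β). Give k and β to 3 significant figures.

For Gamma(k, rate β): mean = k/β, variance = k/β², so CV = 1/√k.
CV = 0.96, hence k = 1/CV² = 1.09.
Then β = k/mean = 1.09/77.3 = 0.014.

k ≈ 1.09, β ≈ 0.014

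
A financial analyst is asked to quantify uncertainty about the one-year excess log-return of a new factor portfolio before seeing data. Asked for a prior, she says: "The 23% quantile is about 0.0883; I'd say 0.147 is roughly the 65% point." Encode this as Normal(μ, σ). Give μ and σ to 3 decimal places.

For Normal(μ,σ), the p-quantile is μ + z_p·σ. Here z_{0.23} = -0.7388, z_{0.65} = 0.3853.
So 0.0883 = μ − 0.7388σ and 0.147 = μ + 0.3853σ.
Subtracting: σ = (0.147 − 0.0883)/(0.3853 − (-0.7388)) = 0.052.
Then μ = 0.0883 − (-0.7388)·0.052 = 0.127.

μ = 0.127, σ = 0.052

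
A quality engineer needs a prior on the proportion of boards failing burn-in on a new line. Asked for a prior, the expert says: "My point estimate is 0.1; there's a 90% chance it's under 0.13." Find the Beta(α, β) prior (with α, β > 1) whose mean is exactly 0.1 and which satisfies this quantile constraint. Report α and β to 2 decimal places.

α ≈ 17.32, β ≈ 155.92

With mean 0.1 fixed, write α = 0.1s, β = 0.9s where s = α+β.
Need P(θ < 0.13) = 0.9 under Beta(0.1s, 0.9s). Normal approximation: (q−m)/√(m(1−m)/s) ≈ z_{0.9} = 1.28, so s ≈ 0.1·0.9·(1.28)²/(0.13−0.1)² = 164.2.
At s = 164.2: P(θ<0.13) ≈ 0.895. Adjusting to match 0.9 gives s ≈ 173.24.
So α = 0.1·173.24 ≈ 17.32, β = 0.9·173.24 ≈ 155.92.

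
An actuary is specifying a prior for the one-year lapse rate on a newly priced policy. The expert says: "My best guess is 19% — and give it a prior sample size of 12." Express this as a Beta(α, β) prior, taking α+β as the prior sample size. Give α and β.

Under the effective-sample-size interpretation, Beta(α, β) has prior mean α/(α+β) and prior sample size α+β.
So α+β = 12 and α/(α+β) = 0.19, giving α = 0.19·12 = 2.28 and β = 12 − 2.28 = 9.72.

α = 2.28, β = 9.72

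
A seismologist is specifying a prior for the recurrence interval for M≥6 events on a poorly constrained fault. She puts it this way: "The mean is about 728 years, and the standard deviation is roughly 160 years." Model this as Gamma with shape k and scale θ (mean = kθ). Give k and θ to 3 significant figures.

For Gamma(k, scale θ): mean = kθ, variance = kθ², so CV = 1/√k.
CV = SD/mean = 160/728 = 0.2198, hence k = 1/CV² = 20.7.
Then θ = mean/k = 728/20.7 = 35.2.

k ≈ 20.7, θ ≈ 35.2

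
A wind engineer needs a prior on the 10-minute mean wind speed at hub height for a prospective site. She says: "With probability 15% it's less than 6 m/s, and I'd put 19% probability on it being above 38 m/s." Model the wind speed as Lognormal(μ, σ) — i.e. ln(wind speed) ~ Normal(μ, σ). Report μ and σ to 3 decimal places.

μ ≈ 2.791, σ ≈ 0.964

If T ~ Lognormal(μ,σ) then ln T ~ Normal(μ,σ), so the p-quantile of ln T is μ + z_p·σ.
ln(6) = 1.792 and ln(38) = 3.638; z_{0.15} = -1.036, z_{0.81} = 0.8779.
σ = (3.638 − 1.792)/(0.8779 − (-1.036)) = 0.964.
μ = 1.792 − (-1.036)·0.964 = 2.791.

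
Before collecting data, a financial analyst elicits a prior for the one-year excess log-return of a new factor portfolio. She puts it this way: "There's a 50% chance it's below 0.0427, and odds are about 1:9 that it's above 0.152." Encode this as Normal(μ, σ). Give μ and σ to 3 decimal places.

The p-quantile of Normal(μ,σ) is μ + z_p·σ, with z_{0.5} = 0 and z_{0.9} = 1.282.
Eliminate σ: μ = (z₂·x₁ − z₁·x₂)/(z₂ − z₁) = (1.282·0.0427 − (0)·0.152)/1.282 = 0.043.
Then σ = (x₂ − x₁)/(z₂ − z₁) = (0.152 − 0.0427)/1.282 = 0.085.

μ = 0.043, σ = 0.085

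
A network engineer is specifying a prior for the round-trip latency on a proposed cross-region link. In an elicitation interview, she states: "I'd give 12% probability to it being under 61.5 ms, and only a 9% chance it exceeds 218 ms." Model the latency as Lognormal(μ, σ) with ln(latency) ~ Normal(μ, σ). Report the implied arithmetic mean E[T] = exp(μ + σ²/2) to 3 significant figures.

E[T] ≈ 126 ms

If T ~ Lognormal(μ,σ) then ln T ~ Normal(μ,σ), so the p-quantile of ln T is μ + z_p·σ.
ln(61.5) = 4.119 and ln(218) = 5.384; z_{0.12} = -1.175, z_{0.91} = 1.341.
σ = (5.384 − 4.119)/(1.341 − (-1.175)) = 0.503.
μ = 4.119 − (-1.175)·0.503 = 4.710.
E[T] = exp(μ + σ²/2) = exp(4.710 + 0.1265) = 126 ms.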